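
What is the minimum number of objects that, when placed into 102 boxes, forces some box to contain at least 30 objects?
n = (30 − 1)·102 + 1 = 2959

By the generalised pigeonhole principle, to guarantee some box contains ≥ r objects we need more than (r − 1) · k objects total. Threshold: n = (r − 1) · k + 1. With r = 30 and k = 102: n = 29 · 102 + 1 = 2958 + 1 = 2959. For n = 2958 = 29 · 102, we can put exactly 29 objects in every box, avoiding 30 in any single one — so 2959 is tight.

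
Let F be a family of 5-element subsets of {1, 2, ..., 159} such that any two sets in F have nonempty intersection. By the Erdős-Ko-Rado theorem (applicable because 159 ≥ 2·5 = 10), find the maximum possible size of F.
max |F| = C(158, 4) = 24992045

Erdős-Ko-Rado (1961): when n ≥ 2k, max |F| = C(n−1, k−1). The bound is attained by the star {A : i ∈ A} for any fixed i ∈ [n]. Here C(159−1, 5−1) = C(158, 4) = 24992045.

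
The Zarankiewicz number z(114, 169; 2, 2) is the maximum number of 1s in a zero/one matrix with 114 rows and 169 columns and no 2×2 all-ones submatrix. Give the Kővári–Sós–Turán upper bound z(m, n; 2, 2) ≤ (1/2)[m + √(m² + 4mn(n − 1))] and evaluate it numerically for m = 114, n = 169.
z(114, 169; 2, 2) ≤ (1/2)[114 + √(114² + 4·114·169·168)] = (1/2)[114 + √12959748] = 1856.9825

Kővári–Sós–Turán: let r_1, ..., r_114 be the row sums and z = Σ r_i the total number of 1s. Each pair of columns can share at most one row with both entries 1 (else a 2×2 all-ones block appears), so Σ_i C(r_i, 2) ≤ C(169, 2) = 14196. By convexity Σ_i C(r_i, 2) ≥ 114·C(z/114, 2) = z(z − 114)/(2·114), giving z² − 114z − 114·169·168 ≤ 0 and hence z ≤ (1/2)[114 + √(12996 + 4·3236688)] = (1/2)[114 + √12959748] ≈ (1/2)(114 + 3599.965) = 1856.9825.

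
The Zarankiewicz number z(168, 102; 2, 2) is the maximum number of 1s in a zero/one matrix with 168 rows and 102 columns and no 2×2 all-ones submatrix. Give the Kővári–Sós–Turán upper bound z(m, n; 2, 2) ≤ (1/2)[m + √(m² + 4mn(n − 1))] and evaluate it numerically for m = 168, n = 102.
z(168, 102; 2, 2) ≤ (1/2)[168 + √(168² + 4·168·102·101)] = (1/2)[168 + √6951168] = 1402.2534

Kővári–Sós–Turán: let r_1, ..., r_168 be the row sums and z = Σ r_i the total number of 1s. Each pair of columns can share at most one row with both entries 1 (else a 2×2 all-ones block appears), so Σ_i C(r_i, 2) ≤ C(102, 2) = 5151. By convexity Σ_i C(r_i, 2) ≥ 168·C(z/168, 2) = z(z − 168)/(2·168), giving z² − 168z − 168·102·101 ≤ 0 and hence z ≤ (1/2)[168 + √(28224 + 4·1730736)] = (1/2)[168 + √6951168] ≈ (1/2)(168 + 2636.5068) = 1402.2534.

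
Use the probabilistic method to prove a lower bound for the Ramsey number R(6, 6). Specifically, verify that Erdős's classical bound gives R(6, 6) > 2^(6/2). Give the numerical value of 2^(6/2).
2^(6/2) = 8; so R(6, 6) > 8

Colour each edge of K_n uniformly at random with red/blue. The expected number of monochromatic K_6 is C(n, 6) · 2 · 2^(−C(6,2)). If C(n, 6) · 2^(1 − C(6,2)) < 1, then with positive probability no monochromatic K_6 exists, so R(6, 6) > n. The standard estimate C(n, 6) ≤ n^6/6! shows this inequality holds whenever n ≤ 2^(6/2) (since 6! · 2^(C(6,2) − 1) > 2^(6^2/2) ≥ n^6). Hence R(6, 6) > 2^(6/2) = 8.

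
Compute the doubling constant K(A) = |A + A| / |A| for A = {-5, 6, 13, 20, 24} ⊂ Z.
K = |A + A| / |A| = 13/5

Enumerate A + A = {a + b : a, b ∈ A}. With |A| = 5, there are |A|^2 = 25 ordered sum pairs; collecting distinct values, A + A = {-10, 1, 8, 12, 15, 19, 26, 30, 33, 37, 40, 44, 48}, so |A + A| = 13. Thus K = 13/5. For comparison, the minimum possible |A + A| over all 5-element sets is 2·5 − 1 = 9 (so min K = 9/5), attained only by arithmetic progressions.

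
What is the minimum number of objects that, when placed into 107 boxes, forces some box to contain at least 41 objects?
n = (41 − 1)·107 + 1 = 4281

By the generalised pigeonhole principle, to guarantee some box contains ≥ r objects we need more than (r − 1) · k objects total. Threshold: n = (r − 1) · k + 1. With r = 41 and k = 107: n = 40 · 107 + 1 = 4280 + 1 = 4281. For n = 4280 = 40 · 107, we can put exactly 40 objects in every box, avoiding 41 in any single one — so 4281 is tight.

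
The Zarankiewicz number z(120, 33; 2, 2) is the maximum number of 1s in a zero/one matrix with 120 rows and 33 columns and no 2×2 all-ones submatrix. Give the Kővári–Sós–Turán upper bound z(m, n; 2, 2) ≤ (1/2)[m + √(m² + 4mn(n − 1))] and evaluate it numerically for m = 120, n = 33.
z(120, 33; 2, 2) ≤ (1/2)[120 + √(120² + 4·120·33·32)] = (1/2)[120 + √521280] = 420.9986

Kővári–Sós–Turán: let r_1, ..., r_120 be the row sums and z = Σ r_i the total number of 1s. Each pair of columns can share at most one row with both entries 1 (else a 2×2 all-ones block appears), so Σ_i C(r_i, 2) ≤ C(33, 2) = 528. By convexity Σ_i C(r_i, 2) ≥ 120·C(z/120, 2) = z(z − 120)/(2·120), giving z² − 120z − 120·33·32 ≤ 0 and hence z ≤ (1/2)[120 + √(14400 + 4·126720)] = (1/2)[120 + √521280] ≈ (1/2)(120 + 721.9972) = 420.9986.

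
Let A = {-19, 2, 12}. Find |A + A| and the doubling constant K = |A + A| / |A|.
K = |A + A| / |A| = 6/3 = 2

Enumerate A + A = {a + b : a, b ∈ A}. With |A| = 3, there are |A|^2 = 9 ordered sum pairs; collecting distinct values, A + A = {-38, -17, -7, 4, 14, 24}, so |A + A| = 6. Thus K = 6/3 = 2. For comparison, the minimum possible |A + A| over all 3-element sets is 2·3 − 1 = 5 (so min K = 5/3), attained only by arithmetic progressions.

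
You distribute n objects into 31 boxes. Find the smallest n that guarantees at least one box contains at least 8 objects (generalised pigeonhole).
n = (8 − 1)·31 + 1 = 218

By the generalised pigeonhole principle, to guarantee some box contains ≥ r objects we need more than (r − 1) · k objects total. Threshold: n = (r − 1) · k + 1. With r = 8 and k = 31: n = 7 · 31 + 1 = 217 + 1 = 218. For n = 217 = 7 · 31, we can put exactly 7 objects in every box, avoiding 8 in any single one — so 218 is tight.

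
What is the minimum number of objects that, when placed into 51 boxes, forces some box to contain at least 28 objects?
n = (28 − 1)·51 + 1 = 1378

By the generalised pigeonhole principle, to guarantee some box contains ≥ r objects we need more than (r − 1) · k objects total. Threshold: n = (r − 1) · k + 1. With r = 28 and k = 51: n = 27 · 51 + 1 = 1377 + 1 = 1378. For n = 1377 = 27 · 51, we can put exactly 27 objects in every box, avoiding 28 in any single one — so 1378 is tight.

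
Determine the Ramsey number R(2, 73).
R(2, 73) = 73

R(2, k) = k for all k ≥ 2: in a 2-colouring of K_k, either some edge is red (a red K_2) or all edges are blue (a blue K_k). And K_{72} coloured all-blue has no blue K_73, so R(2, 73) > 72. Hence R(2, 73) = 73.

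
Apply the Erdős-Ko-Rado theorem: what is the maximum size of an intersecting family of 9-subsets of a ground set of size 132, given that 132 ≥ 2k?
max |F| = C(131, 8) = 1729815438000

Erdős-Ko-Rado (1961): when n ≥ 2k, max |F| = C(n−1, k−1). The bound is attained by the star {A : i ∈ A} for any fixed i ∈ [n]. Here C(132−1, 9−1) = C(131, 8) = 1729815438000.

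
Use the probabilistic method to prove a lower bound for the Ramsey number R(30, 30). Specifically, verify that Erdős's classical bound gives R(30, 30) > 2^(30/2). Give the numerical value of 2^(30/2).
2^(30/2) = 32768; so R(30, 30) > 32768

Colour each edge of K_n uniformly at random with red/blue. The expected number of monochromatic K_30 is C(n, 30) · 2 · 2^(−C(30,2)). If C(n, 30) · 2^(1 − C(30,2)) < 1, then with positive probability no monochromatic K_30 exists, so R(30, 30) > n. The standard estimate C(n, 30) ≤ n^30/30! shows this inequality holds whenever n ≤ 2^(30/2) (since 30! · 2^(C(30,2) − 1) > 2^(30^2/2) ≥ n^30). Hence R(30, 30) > 2^(30/2) = 32768.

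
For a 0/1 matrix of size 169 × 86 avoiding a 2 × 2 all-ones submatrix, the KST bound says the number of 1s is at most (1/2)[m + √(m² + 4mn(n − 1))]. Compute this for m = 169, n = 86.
z(169, 86; 2, 2) ≤ (1/2)[169 + √(169² + 4·169·86·85)] = (1/2)[169 + √4970121] = 1199.1884

Kővári–Sós–Turán: let r_1, ..., r_169 be the row sums and z = Σ r_i the total number of 1s. Each pair of columns can share at most one row with both entries 1 (else a 2×2 all-ones block appears), so Σ_i C(r_i, 2) ≤ C(86, 2) = 3655. By convexity Σ_i C(r_i, 2) ≥ 169·C(z/169, 2) = z(z − 169)/(2·169), giving z² − 169z − 169·86·85 ≤ 0 and hence z ≤ (1/2)[169 + √(28561 + 4·1235390)] = (1/2)[169 + √4970121] ≈ (1/2)(169 + 2229.3768) = 1199.1884.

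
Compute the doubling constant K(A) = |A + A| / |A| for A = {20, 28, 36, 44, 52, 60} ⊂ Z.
K = |A + A| / |A| = 11/6

Enumerate A + A = {a + b : a, b ∈ A}. With |A| = 6, there are |A|^2 = 36 ordered sum pairs; collecting distinct values, A + A = {40, 48, 56, 64, 72, 80, 88, 96, 104, 112, 120}, so |A + A| = 11. Thus K = 11/6. Here |A + A| = 2|A| − 1 = 11, the minimum possible — so K = 11/6 is minimal, which holds iff A is an arithmetic progression.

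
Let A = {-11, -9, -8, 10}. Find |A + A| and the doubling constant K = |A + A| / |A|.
K = |A + A| / |A| = 10/4 = 5/2

Enumerate A + A = {a + b : a, b ∈ A}. With |A| = 4, there are |A|^2 = 16 ordered sum pairs; collecting distinct values, A + A = {-22, -20, -19, -18, -17, -16, -1, 1, 2, 20}, so |A + A| = 10. Thus K = 10/4 = 5/2. For comparison, the minimum possible |A + A| over all 4-element sets is 2·4 − 1 = 7 (so min K = 7/4), attained only by arithmetic progressions.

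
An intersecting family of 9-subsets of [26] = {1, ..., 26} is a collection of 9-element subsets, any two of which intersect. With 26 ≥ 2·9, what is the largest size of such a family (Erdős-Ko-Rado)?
max |F| = C(25, 8) = 1081575

The Erdős-Ko-Rado theorem states: for n ≥ 2k, an intersecting family of k-subsets of an n-element set has size at most C(n − 1, k − 1), with equality for 'star' families {A ⊆ [n] : |A| = k, i ∈ A} (fix an element i). For n = 26, k = 9: C(25, 8) = 1081575.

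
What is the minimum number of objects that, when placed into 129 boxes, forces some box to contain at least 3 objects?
n = (3 − 1)·129 + 1 = 259

By the generalised pigeonhole principle, to guarantee some box contains ≥ r objects we need more than (r − 1) · k objects total. Threshold: n = (r − 1) · k + 1. With r = 3 and k = 129: n = 2 · 129 + 1 = 258 + 1 = 259. For n = 258 = 2 · 129, we can put exactly 2 objects in every box, avoiding 3 in any single one — so 259 is tight.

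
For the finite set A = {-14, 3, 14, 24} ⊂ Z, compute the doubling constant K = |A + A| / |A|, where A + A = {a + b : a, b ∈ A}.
K = |A + A| / |A| = 10/4 = 5/2

Enumerate A + A = {a + b : a, b ∈ A}. With |A| = 4, there are |A|^2 = 16 ordered sum pairs; collecting distinct values, A + A = {-28, -11, 0, 6, 10, 17, 27, 28, 38, 48}, so |A + A| = 10. Thus K = 10/4 = 5/2. For comparison, the minimum possible |A + A| over all 4-element sets is 2·4 − 1 = 7 (so min K = 7/4), attained only by arithmetic progressions.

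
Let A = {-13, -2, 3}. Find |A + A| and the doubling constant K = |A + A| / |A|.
K = |A + A| / |A| = 6/3 = 2

Enumerate A + A = {a + b : a, b ∈ A}. With |A| = 3, there are |A|^2 = 9 ordered sum pairs; collecting distinct values, A + A = {-26, -15, -10, -4, 1, 6}, so |A + A| = 6. Thus K = 6/3 = 2. For comparison, the minimum possible |A + A| over all 3-element sets is 2·3 − 1 = 5 (so min K = 5/3), attained only by arithmetic progressions.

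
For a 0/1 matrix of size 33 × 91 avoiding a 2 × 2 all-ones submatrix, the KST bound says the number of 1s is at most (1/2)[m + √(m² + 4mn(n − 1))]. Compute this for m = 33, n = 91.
z(33, 91; 2, 2) ≤ (1/2)[33 + √(33² + 4·33·91·90)] = (1/2)[33 + √1082169] = 536.6368

Kővári–Sós–Turán: let r_1, ..., r_33 be the row sums and z = Σ r_i the total number of 1s. Each pair of columns can share at most one row with both entries 1 (else a 2×2 all-ones block appears), so Σ_i C(r_i, 2) ≤ C(91, 2) = 4095. By convexity Σ_i C(r_i, 2) ≥ 33·C(z/33, 2) = z(z − 33)/(2·33), giving z² − 33z − 33·91·90 ≤ 0 and hence z ≤ (1/2)[33 + √(1089 + 4·270270)] = (1/2)[33 + √1082169] ≈ (1/2)(33 + 1040.2735) = 536.6368.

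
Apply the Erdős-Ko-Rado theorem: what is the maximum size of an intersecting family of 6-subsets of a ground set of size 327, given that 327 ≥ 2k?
max |F| = C(326, 5) = 29752476390

Erdős-Ko-Rado (1961): when n ≥ 2k, max |F| = C(n−1, k−1). The bound is attained by the star {A : i ∈ A} for any fixed i ∈ [n]. Here C(327−1, 6−1) = C(326, 5) = 29752476390.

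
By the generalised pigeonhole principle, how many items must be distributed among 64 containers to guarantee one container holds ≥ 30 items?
n = (30 − 1)·64 + 1 = 1857

By the generalised pigeonhole principle, to guarantee some box contains ≥ r objects we need more than (r − 1) · k objects total. Threshold: n = (r − 1) · k + 1. With r = 30 and k = 64: n = 29 · 64 + 1 = 1856 + 1 = 1857. For n = 1856 = 29 · 64, we can put exactly 29 objects in every box, avoiding 30 in any single one — so 1857 is tight.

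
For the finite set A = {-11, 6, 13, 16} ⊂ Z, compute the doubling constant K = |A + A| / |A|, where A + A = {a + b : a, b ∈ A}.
K = |A + A| / |A| = 10/4 = 5/2

Enumerate A + A = {a + b : a, b ∈ A}. With |A| = 4, there are |A|^2 = 16 ordered sum pairs; collecting distinct values, A + A = {-22, -5, 2, 5, 12, 19, 22, 26, 29, 32}, so |A + A| = 10. Thus K = 10/4 = 5/2. For comparison, the minimum possible |A + A| over all 4-element sets is 2·4 − 1 = 7 (so min K = 7/4), attained only by arithmetic progressions.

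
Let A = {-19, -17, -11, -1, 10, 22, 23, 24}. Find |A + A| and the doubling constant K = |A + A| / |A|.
K = |A + A| / |A| = 34/8 = 17/4

Enumerate A + A = {a + b : a, b ∈ A}. With |A| = 8, there are |A|^2 = 64 ordered sum pairs; collecting distinct values, A + A = {-38, -36, -34, -30, -28, -22, -20, -18, -12, -9, -7, -2, -1, 3, 4, 5, 6, 7, 9, 11, 12, 13, 20, 21, 22, 23, 32, 33, 34, 44, 45, 46, 47, 48}, so |A + A| = 34. Thus K = 34/8 = 17/4. For comparison, the minimum possible |A + A| over all 8-element sets is 2·8 − 1 = 15 (so min K = 15/8), attained only by arithmetic progressions.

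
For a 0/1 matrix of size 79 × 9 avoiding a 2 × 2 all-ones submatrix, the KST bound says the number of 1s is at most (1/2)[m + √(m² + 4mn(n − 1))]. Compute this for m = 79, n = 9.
z(79, 9; 2, 2) ≤ (1/2)[79 + √(79² + 4·79·9·8)] = (1/2)[79 + √28993] = 124.6367

Kővári–Sós–Turán: let r_1, ..., r_79 be the row sums and z = Σ r_i the total number of 1s. Each pair of columns can share at most one row with both entries 1 (else a 2×2 all-ones block appears), so Σ_i C(r_i, 2) ≤ C(9, 2) = 36. By convexity Σ_i C(r_i, 2) ≥ 79·C(z/79, 2) = z(z − 79)/(2·79), giving z² − 79z − 79·9·8 ≤ 0 and hence z ≤ (1/2)[79 + √(6241 + 4·5688)] = (1/2)[79 + √28993] ≈ (1/2)(79 + 170.2733) = 124.6367.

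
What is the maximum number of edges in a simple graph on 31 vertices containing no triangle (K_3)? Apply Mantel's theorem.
ex(31, K_3) = ⌊31^2/4⌋ = 240

Mantel (1907): a triangle-free graph on n vertices has at most ⌊n^2/4⌋ edges, with equality for the complete bipartite graph K_{⌊n/2⌋, ⌈n/2⌉}. For n = 31: ⌊31^2/4⌋ = ⌊961/4⌋ = 240. The extremal graph is K_{15, 16}, which has 15·16 = 240 edges.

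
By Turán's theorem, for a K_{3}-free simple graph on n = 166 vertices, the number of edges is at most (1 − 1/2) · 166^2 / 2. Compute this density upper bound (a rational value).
Turán density bound = (1/2) · 166^2/2 = 6889

Turán's theorem: ex(n, K_{r+1}) is achieved by the complete r-partite Turán graph T(n, r) with parts as balanced as possible, and is at most (1 − 1/r) · n^2/2. For r = 2, n = 166: the density bound is (1/2) · 27556/2 = 6889. Since 2 ∣ 166, the Turán graph T(166, 2) has parts of equal size 83, and its edge count e(T(166, 2)) = 6889 attains the density bound exactly.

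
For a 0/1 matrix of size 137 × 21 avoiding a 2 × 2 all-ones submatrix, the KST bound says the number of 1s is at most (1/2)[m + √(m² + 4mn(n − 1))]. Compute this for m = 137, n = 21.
z(137, 21; 2, 2) ≤ (1/2)[137 + √(137² + 4·137·21·20)] = (1/2)[137 + √248929] = 317.9639

Kővári–Sós–Turán: let r_1, ..., r_137 be the row sums and z = Σ r_i the total number of 1s. Each pair of columns can share at most one row with both entries 1 (else a 2×2 all-ones block appears), so Σ_i C(r_i, 2) ≤ C(21, 2) = 210. By convexity Σ_i C(r_i, 2) ≥ 137·C(z/137, 2) = z(z − 137)/(2·137), giving z² − 137z − 137·21·20 ≤ 0 and hence z ≤ (1/2)[137 + √(18769 + 4·57540)] = (1/2)[137 + √248929] ≈ (1/2)(137 + 498.9279) = 317.9639.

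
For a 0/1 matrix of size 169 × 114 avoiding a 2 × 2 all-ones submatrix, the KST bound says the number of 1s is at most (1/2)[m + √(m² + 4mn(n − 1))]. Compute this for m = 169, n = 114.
z(169, 114; 2, 2) ≤ (1/2)[169 + √(169² + 4·169·114·113)] = (1/2)[169 + √8736793] = 1562.4033

Kővári–Sós–Turán: let r_1, ..., r_169 be the row sums and z = Σ r_i the total number of 1s. Each pair of columns can share at most one row with both entries 1 (else a 2×2 all-ones block appears), so Σ_i C(r_i, 2) ≤ C(114, 2) = 6441. By convexity Σ_i C(r_i, 2) ≥ 169·C(z/169, 2) = z(z − 169)/(2·169), giving z² − 169z − 169·114·113 ≤ 0 and hence z ≤ (1/2)[169 + √(28561 + 4·2177058)] = (1/2)[169 + √8736793] ≈ (1/2)(169 + 2955.8067) = 1562.4033.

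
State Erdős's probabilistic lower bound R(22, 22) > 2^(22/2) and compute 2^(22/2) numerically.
2^(22/2) = 2048; so R(22, 22) > 2048

Colour each edge of K_n uniformly at random with red/blue. The expected number of monochromatic K_22 is C(n, 22) · 2 · 2^(−C(22,2)). If C(n, 22) · 2^(1 − C(22,2)) < 1, then with positive probability no monochromatic K_22 exists, so R(22, 22) > n. The standard estimate C(n, 22) ≤ n^22/22! shows this inequality holds whenever n ≤ 2^(22/2) (since 22! · 2^(C(22,2) − 1) > 2^(22^2/2) ≥ n^22). Hence R(22, 22) > 2^(22/2) = 2048.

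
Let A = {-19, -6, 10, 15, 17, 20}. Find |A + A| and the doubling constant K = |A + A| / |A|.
K = |A + A| / |A| = 20/6 = 10/3

Enumerate A + A = {a + b : a, b ∈ A}. With |A| = 6, there are |A|^2 = 36 ordered sum pairs; collecting distinct values, A + A = {-38, -25, -12, -9, -4, -2, 1, 4, 9, 11, 14, 20, 25, 27, 30, 32, 34, 35, 37, 40}, so |A + A| = 20. Thus K = 20/6 = 10/3. For comparison, the minimum possible |A + A| over all 6-element sets is 2·6 − 1 = 11 (so min K = 11/6), attained only by arithmetic progressions.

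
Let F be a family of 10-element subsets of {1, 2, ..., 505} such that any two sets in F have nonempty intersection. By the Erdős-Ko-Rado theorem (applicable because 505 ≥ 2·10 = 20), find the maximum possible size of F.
max |F| = C(504, 9) = 5381643059774987600

Erdős-Ko-Rado (1961): when n ≥ 2k, max |F| = C(n−1, k−1). The bound is attained by the star {A : i ∈ A} for any fixed i ∈ [n]. Here C(505−1, 10−1) = C(504, 9) = 5381643059774987600.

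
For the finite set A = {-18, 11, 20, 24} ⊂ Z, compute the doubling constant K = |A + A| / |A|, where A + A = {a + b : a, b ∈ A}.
K = |A + A| / |A| = 10/4 = 5/2

Enumerate A + A = {a + b : a, b ∈ A}. With |A| = 4, there are |A|^2 = 16 ordered sum pairs; collecting distinct values, A + A = {-36, -7, 2, 6, 22, 31, 35, 40, 44, 48}, so |A + A| = 10. Thus K = 10/4 = 5/2. For comparison, the minimum possible |A + A| over all 4-element sets is 2·4 − 1 = 7 (so min K = 7/4), attained only by arithmetic progressions.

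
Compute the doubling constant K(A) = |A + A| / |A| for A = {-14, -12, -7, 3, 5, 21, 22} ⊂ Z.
K = |A + A| / |A| = 25/7

Enumerate A + A = {a + b : a, b ∈ A}. With |A| = 7, there are |A|^2 = 49 ordered sum pairs; collecting distinct values, A + A = {-28, -26, -24, -21, -19, -14, -11, -9, -7, -4, -2, 6, 7, 8, 9, 10, 14, 15, 24, 25, 26, 27, 42, 43, 44}, so |A + A| = 25. Thus K = 25/7. For comparison, the minimum possible |A + A| over all 7-element sets is 2·7 − 1 = 13 (so min K = 13/7), attained only by arithmetic progressions.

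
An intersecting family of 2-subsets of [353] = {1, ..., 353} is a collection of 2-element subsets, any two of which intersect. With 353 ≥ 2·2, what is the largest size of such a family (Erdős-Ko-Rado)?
max |F| = C(352, 1) = 352

Erdős-Ko-Rado (1961): when n ≥ 2k, max |F| = C(n−1, k−1). The bound is attained by the star {A : i ∈ A} for any fixed i ∈ [n]. Here C(353−1, 2−1) = C(352, 1) = 352.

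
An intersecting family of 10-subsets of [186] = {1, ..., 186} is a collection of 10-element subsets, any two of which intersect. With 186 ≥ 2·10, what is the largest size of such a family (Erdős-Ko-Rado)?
max |F| = C(185, 9) = 574045578063035

The Erdős-Ko-Rado theorem states: for n ≥ 2k, an intersecting family of k-subsets of an n-element set has size at most C(n − 1, k − 1), with equality for 'star' families {A ⊆ [n] : |A| = k, i ∈ A} (fix an element i). For n = 186, k = 10: C(185, 9) = 574045578063035.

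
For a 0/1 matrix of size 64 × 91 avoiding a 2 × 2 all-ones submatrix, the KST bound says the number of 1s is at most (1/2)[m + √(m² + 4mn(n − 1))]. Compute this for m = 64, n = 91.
z(64, 91; 2, 2) ≤ (1/2)[64 + √(64² + 4·64·91·90)] = (1/2)[64 + √2100736] = 756.6958

Kővári–Sós–Turán: let r_1, ..., r_64 be the row sums and z = Σ r_i the total number of 1s. Each pair of columns can share at most one row with both entries 1 (else a 2×2 all-ones block appears), so Σ_i C(r_i, 2) ≤ C(91, 2) = 4095. By convexity Σ_i C(r_i, 2) ≥ 64·C(z/64, 2) = z(z − 64)/(2·64), giving z² − 64z − 64·91·90 ≤ 0 and hence z ≤ (1/2)[64 + √(4096 + 4·524160)] = (1/2)[64 + √2100736] ≈ (1/2)(64 + 1449.3916) = 756.6958.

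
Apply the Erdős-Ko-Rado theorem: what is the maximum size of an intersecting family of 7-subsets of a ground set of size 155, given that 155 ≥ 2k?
max |F| = C(154, 6) = 16787178870

The Erdős-Ko-Rado theorem states: for n ≥ 2k, an intersecting family of k-subsets of an n-element set has size at most C(n − 1, k − 1), with equality for 'star' families {A ⊆ [n] : |A| = k, i ∈ A} (fix an element i). For n = 155, k = 7: C(154, 6) = 16787178870.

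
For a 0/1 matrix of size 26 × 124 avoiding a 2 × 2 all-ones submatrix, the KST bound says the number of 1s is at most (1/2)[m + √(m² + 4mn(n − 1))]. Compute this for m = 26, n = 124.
z(26, 124; 2, 2) ≤ (1/2)[26 + √(26² + 4·26·124·123)] = (1/2)[26 + √1586884] = 642.8579

Kővári–Sós–Turán: let r_1, ..., r_26 be the row sums and z = Σ r_i the total number of 1s. Each pair of columns can share at most one row with both entries 1 (else a 2×2 all-ones block appears), so Σ_i C(r_i, 2) ≤ C(124, 2) = 7626. By convexity Σ_i C(r_i, 2) ≥ 26·C(z/26, 2) = z(z − 26)/(2·26), giving z² − 26z − 26·124·123 ≤ 0 and hence z ≤ (1/2)[26 + √(676 + 4·396552)] = (1/2)[26 + √1586884] ≈ (1/2)(26 + 1259.7158) = 642.8579.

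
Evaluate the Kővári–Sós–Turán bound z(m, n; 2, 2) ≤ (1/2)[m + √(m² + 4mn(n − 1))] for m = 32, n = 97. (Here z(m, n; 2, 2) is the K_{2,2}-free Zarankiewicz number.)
z(32, 97; 2, 2) ≤ (1/2)[32 + √(32² + 4·32·97·96)] = (1/2)[32 + √1192960] = 562.1135

Kővári–Sós–Turán: let r_1, ..., r_32 be the row sums and z = Σ r_i the total number of 1s. Each pair of columns can share at most one row with both entries 1 (else a 2×2 all-ones block appears), so Σ_i C(r_i, 2) ≤ C(97, 2) = 4656. By convexity Σ_i C(r_i, 2) ≥ 32·C(z/32, 2) = z(z − 32)/(2·32), giving z² − 32z − 32·97·96 ≤ 0 and hence z ≤ (1/2)[32 + √(1024 + 4·297984)] = (1/2)[32 + √1192960] ≈ (1/2)(32 + 1092.2271) = 562.1135.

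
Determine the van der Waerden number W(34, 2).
W(34, 2) = 34 + 1 = 35

A 2-term AP is any pair of integers, so a monochromatic 2-AP exists iff some colour is used at least twice. With 34 colours, the colouring i ↦ i on {1, ..., 34} uses each colour once, avoiding any monochromatic pair, so W(34, 2) > 34. For {1, ..., 35}, pigeonhole forces two integers of the same colour, which form a monochromatic 2-AP. Hence W(34, 2) = 35.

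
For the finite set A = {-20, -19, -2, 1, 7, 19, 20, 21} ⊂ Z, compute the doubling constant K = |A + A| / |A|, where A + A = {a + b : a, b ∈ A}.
K = |A + A| / |A| = 31/8

Enumerate A + A = {a + b : a, b ∈ A}. With |A| = 8, there are |A|^2 = 64 ordered sum pairs; collecting distinct values, A + A = {-40, -39, -38, -22, -21, -19, -18, -13, -12, -4, -1, 0, 1, 2, 5, 8, 14, 17, 18, 19, 20, 21, 22, 26, 27, 28, 38, 39, 40, 41, 42}, so |A + A| = 31. Thus K = 31/8. For comparison, the minimum possible |A + A| over all 8-element sets is 2·8 − 1 = 15 (so min K = 15/8), attained only by arithmetic progressions.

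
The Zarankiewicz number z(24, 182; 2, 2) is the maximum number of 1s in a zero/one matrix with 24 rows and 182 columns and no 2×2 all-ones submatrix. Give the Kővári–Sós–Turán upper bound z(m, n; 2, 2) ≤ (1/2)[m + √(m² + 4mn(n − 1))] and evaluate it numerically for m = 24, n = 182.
z(24, 182; 2, 2) ≤ (1/2)[24 + √(24² + 4·24·182·181)] = (1/2)[24 + √3163008] = 901.2424

Kővári–Sós–Turán: let r_1, ..., r_24 be the row sums and z = Σ r_i the total number of 1s. Each pair of columns can share at most one row with both entries 1 (else a 2×2 all-ones block appears), so Σ_i C(r_i, 2) ≤ C(182, 2) = 16471. By convexity Σ_i C(r_i, 2) ≥ 24·C(z/24, 2) = z(z − 24)/(2·24), giving z² − 24z − 24·182·181 ≤ 0 and hence z ≤ (1/2)[24 + √(576 + 4·790608)] = (1/2)[24 + √3163008] ≈ (1/2)(24 + 1778.4847) = 901.2424.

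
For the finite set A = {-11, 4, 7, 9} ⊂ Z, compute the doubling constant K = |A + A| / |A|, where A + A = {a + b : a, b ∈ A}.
K = |A + A| / |A| = 10/4 = 5/2

Enumerate A + A = {a + b : a, b ∈ A}. With |A| = 4, there are |A|^2 = 16 ordered sum pairs; collecting distinct values, A + A = {-22, -7, -4, -2, 8, 11, 13, 14, 16, 18}, so |A + A| = 10. Thus K = 10/4 = 5/2. For comparison, the minimum possible |A + A| over all 4-element sets is 2·4 − 1 = 7 (so min K = 7/4), attained only by arithmetic progressions.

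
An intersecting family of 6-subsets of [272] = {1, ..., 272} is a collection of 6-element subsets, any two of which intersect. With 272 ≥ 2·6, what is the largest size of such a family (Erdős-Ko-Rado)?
max |F| = C(271, 5) = 11736811899

Erdős-Ko-Rado (1961): when n ≥ 2k, max |F| = C(n−1, k−1). The bound is attained by the star {A : i ∈ A} for any fixed i ∈ [n]. Here C(272−1, 6−1) = C(271, 5) = 11736811899.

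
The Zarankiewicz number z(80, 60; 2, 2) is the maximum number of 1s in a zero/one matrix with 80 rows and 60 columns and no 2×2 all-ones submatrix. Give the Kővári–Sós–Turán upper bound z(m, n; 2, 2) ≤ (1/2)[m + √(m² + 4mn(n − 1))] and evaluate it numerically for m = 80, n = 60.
z(80, 60; 2, 2) ≤ (1/2)[80 + √(80² + 4·80·60·59)] = (1/2)[80 + √1139200] = 573.6666

Kővári–Sós–Turán: let r_1, ..., r_80 be the row sums and z = Σ r_i the total number of 1s. Each pair of columns can share at most one row with both entries 1 (else a 2×2 all-ones block appears), so Σ_i C(r_i, 2) ≤ C(60, 2) = 1770. By convexity Σ_i C(r_i, 2) ≥ 80·C(z/80, 2) = z(z − 80)/(2·80), giving z² − 80z − 80·60·59 ≤ 0 and hence z ≤ (1/2)[80 + √(6400 + 4·283200)] = (1/2)[80 + √1139200] ≈ (1/2)(80 + 1067.3331) = 573.6666.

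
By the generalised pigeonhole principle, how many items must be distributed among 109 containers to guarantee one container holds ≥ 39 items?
n = (39 − 1)·109 + 1 = 4143

By the generalised pigeonhole principle, to guarantee some box contains ≥ r objects we need more than (r − 1) · k objects total. Threshold: n = (r − 1) · k + 1. With r = 39 and k = 109: n = 38 · 109 + 1 = 4142 + 1 = 4143. For n = 4142 = 38 · 109, we can put exactly 38 objects in every box, avoiding 39 in any single one — so 4143 is tight.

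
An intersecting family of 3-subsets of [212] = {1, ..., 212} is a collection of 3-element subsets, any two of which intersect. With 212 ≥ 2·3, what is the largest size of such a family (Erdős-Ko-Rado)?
max |F| = C(211, 2) = 22155

The Erdős-Ko-Rado theorem states: for n ≥ 2k, an intersecting family of k-subsets of an n-element set has size at most C(n − 1, k − 1), with equality for 'star' families {A ⊆ [n] : |A| = k, i ∈ A} (fix an element i). For n = 212, k = 3: C(211, 2) = 22155.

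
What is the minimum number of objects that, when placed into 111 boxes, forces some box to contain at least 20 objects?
n = (20 − 1)·111 + 1 = 2110

By the generalised pigeonhole principle, to guarantee some box contains ≥ r objects we need more than (r − 1) · k objects total. Threshold: n = (r − 1) · k + 1. With r = 20 and k = 111: n = 19 · 111 + 1 = 2109 + 1 = 2110. For n = 2109 = 19 · 111, we can put exactly 19 objects in every box, avoiding 20 in any single one — so 2110 is tight.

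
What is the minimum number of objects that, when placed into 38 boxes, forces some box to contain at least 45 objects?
n = (45 − 1)·38 + 1 = 1673

By the generalised pigeonhole principle, to guarantee some box contains ≥ r objects we need more than (r − 1) · k objects total. Threshold: n = (r − 1) · k + 1. With r = 45 and k = 38: n = 44 · 38 + 1 = 1672 + 1 = 1673. For n = 1672 = 44 · 38, we can put exactly 44 objects in every box, avoiding 45 in any single one — so 1673 is tight.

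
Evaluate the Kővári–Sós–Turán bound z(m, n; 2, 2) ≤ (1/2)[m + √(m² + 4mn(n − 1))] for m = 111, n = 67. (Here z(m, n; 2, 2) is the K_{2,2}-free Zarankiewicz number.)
z(111, 67; 2, 2) ≤ (1/2)[111 + √(111² + 4·111·67·66)] = (1/2)[111 + √1975689] = 758.296

Kővári–Sós–Turán: let r_1, ..., r_111 be the row sums and z = Σ r_i the total number of 1s. Each pair of columns can share at most one row with both entries 1 (else a 2×2 all-ones block appears), so Σ_i C(r_i, 2) ≤ C(67, 2) = 2211. By convexity Σ_i C(r_i, 2) ≥ 111·C(z/111, 2) = z(z − 111)/(2·111), giving z² − 111z − 111·67·66 ≤ 0 and hence z ≤ (1/2)[111 + √(12321 + 4·490842)] = (1/2)[111 + √1975689] ≈ (1/2)(111 + 1405.592) = 758.296.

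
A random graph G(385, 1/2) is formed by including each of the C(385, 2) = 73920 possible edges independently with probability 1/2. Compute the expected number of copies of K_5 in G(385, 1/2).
E[# K_5] = C(385, 5) · (1/2)^C(5, 2) = 68674865952 / 2^10 = 2146089561/32 = 67065298.78125

For each 5-subset S of vertices (there are C(385, 5) = 68674865952 such S), let X_S = 1 if S induces a K_5 (all C(5, 2) = 10 edges present). Then P(X_S = 1) = (1/2)^10 = 1/1024. By linearity of expectation, E[# K_5] = C(385, 5) · (1/2)^10 = 68674865952 / 1024 = 2146089561/32 = 67065298.78125.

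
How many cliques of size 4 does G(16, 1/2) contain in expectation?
E[# K_4] = C(16, 4) · (1/2)^C(4, 2) = 1820 / 2^6 = 455/16 = 28.4375

For each 4-subset S of vertices (there are C(16, 4) = 1820 such S), let X_S = 1 if S induces a K_4 (all C(4, 2) = 6 edges present). Then P(X_S = 1) = (1/2)^6 = 1/64. By linearity of expectation, E[# K_4] = C(16, 4) · (1/2)^6 = 1820 / 64 = 455/16 = 28.4375.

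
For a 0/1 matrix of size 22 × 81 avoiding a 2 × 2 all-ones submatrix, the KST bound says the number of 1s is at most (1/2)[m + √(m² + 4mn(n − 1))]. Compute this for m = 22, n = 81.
z(22, 81; 2, 2) ≤ (1/2)[22 + √(22² + 4·22·81·80)] = (1/2)[22 + √570724] = 388.7314

Kővári–Sós–Turán: let r_1, ..., r_22 be the row sums and z = Σ r_i the total number of 1s. Each pair of columns can share at most one row with both entries 1 (else a 2×2 all-ones block appears), so Σ_i C(r_i, 2) ≤ C(81, 2) = 3240. By convexity Σ_i C(r_i, 2) ≥ 22·C(z/22, 2) = z(z − 22)/(2·22), giving z² − 22z − 22·81·80 ≤ 0 and hence z ≤ (1/2)[22 + √(484 + 4·142560)] = (1/2)[22 + √570724] ≈ (1/2)(22 + 755.4628) = 388.7314.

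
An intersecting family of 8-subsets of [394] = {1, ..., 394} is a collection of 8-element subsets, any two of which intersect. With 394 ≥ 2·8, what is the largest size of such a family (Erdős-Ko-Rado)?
max |F| = C(393, 7) = 272258681709924

The Erdős-Ko-Rado theorem states: for n ≥ 2k, an intersecting family of k-subsets of an n-element set has size at most C(n − 1, k − 1), with equality for 'star' families {A ⊆ [n] : |A| = k, i ∈ A} (fix an element i). For n = 394, k = 8: C(393, 7) = 272258681709924.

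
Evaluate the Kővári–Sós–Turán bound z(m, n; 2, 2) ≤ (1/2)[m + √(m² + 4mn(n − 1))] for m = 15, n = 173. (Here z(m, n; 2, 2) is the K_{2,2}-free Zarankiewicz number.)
z(15, 173; 2, 2) ≤ (1/2)[15 + √(15² + 4·15·173·172)] = (1/2)[15 + √1785585] = 675.6289

Kővári–Sós–Turán: let r_1, ..., r_15 be the row sums and z = Σ r_i the total number of 1s. Each pair of columns can share at most one row with both entries 1 (else a 2×2 all-ones block appears), so Σ_i C(r_i, 2) ≤ C(173, 2) = 14878. By convexity Σ_i C(r_i, 2) ≥ 15·C(z/15, 2) = z(z − 15)/(2·15), giving z² − 15z − 15·173·172 ≤ 0 and hence z ≤ (1/2)[15 + √(225 + 4·446340)] = (1/2)[15 + √1785585] ≈ (1/2)(15 + 1336.2578) = 675.6289.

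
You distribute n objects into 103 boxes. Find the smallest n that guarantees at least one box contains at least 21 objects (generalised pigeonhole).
n = (21 − 1)·103 + 1 = 2061

By the generalised pigeonhole principle, to guarantee some box contains ≥ r objects we need more than (r − 1) · k objects total. Threshold: n = (r − 1) · k + 1. With r = 21 and k = 103: n = 20 · 103 + 1 = 2060 + 1 = 2061. For n = 2060 = 20 · 103, we can put exactly 20 objects in every box, avoiding 21 in any single one — so 2061 is tight.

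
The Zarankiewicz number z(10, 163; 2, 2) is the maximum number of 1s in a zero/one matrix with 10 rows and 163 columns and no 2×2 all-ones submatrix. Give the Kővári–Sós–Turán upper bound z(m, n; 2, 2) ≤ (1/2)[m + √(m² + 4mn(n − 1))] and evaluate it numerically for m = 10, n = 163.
z(10, 163; 2, 2) ≤ (1/2)[10 + √(10² + 4·10·163·162)] = (1/2)[10 + √1056340] = 518.892

Kővári–Sós–Turán: let r_1, ..., r_10 be the row sums and z = Σ r_i the total number of 1s. Each pair of columns can share at most one row with both entries 1 (else a 2×2 all-ones block appears), so Σ_i C(r_i, 2) ≤ C(163, 2) = 13203. By convexity Σ_i C(r_i, 2) ≥ 10·C(z/10, 2) = z(z − 10)/(2·10), giving z² − 10z − 10·163·162 ≤ 0 and hence z ≤ (1/2)[10 + √(100 + 4·264060)] = (1/2)[10 + √1056340] ≈ (1/2)(10 + 1027.784) = 518.892.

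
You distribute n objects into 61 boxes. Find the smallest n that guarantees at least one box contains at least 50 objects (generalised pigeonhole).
n = (50 − 1)·61 + 1 = 2990

By the generalised pigeonhole principle, to guarantee some box contains ≥ r objects we need more than (r − 1) · k objects total. Threshold: n = (r − 1) · k + 1. With r = 50 and k = 61: n = 49 · 61 + 1 = 2989 + 1 = 2990. For n = 2989 = 49 · 61, we can put exactly 49 objects in every box, avoiding 50 in any single one — so 2990 is tight.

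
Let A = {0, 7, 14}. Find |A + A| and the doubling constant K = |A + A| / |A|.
K = |A + A| / |A| = 5/3

Enumerate A + A = {a + b : a, b ∈ A}. With |A| = 3, there are |A|^2 = 9 ordered sum pairs; collecting distinct values, A + A = {0, 7, 14, 21, 28}, so |A + A| = 5. Thus K = 5/3. Here |A + A| = 2|A| − 1 = 5, the minimum possible — so K = 5/3 is minimal, which holds iff A is an arithmetic progression.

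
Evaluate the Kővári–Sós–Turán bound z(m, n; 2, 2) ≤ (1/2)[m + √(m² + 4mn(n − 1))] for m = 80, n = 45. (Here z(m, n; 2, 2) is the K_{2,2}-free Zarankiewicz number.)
z(80, 45; 2, 2) ≤ (1/2)[80 + √(80² + 4·80·45·44)] = (1/2)[80 + √640000] = 440

Kővári–Sós–Turán: let r_1, ..., r_80 be the row sums and z = Σ r_i the total number of 1s. Each pair of columns can share at most one row with both entries 1 (else a 2×2 all-ones block appears), so Σ_i C(r_i, 2) ≤ C(45, 2) = 990. By convexity Σ_i C(r_i, 2) ≥ 80·C(z/80, 2) = z(z − 80)/(2·80), giving z² − 80z − 80·45·44 ≤ 0 and hence z ≤ (1/2)[80 + √(6400 + 4·158400)] = (1/2)[80 + √640000] ≈ (1/2)(80 + 800) = 440.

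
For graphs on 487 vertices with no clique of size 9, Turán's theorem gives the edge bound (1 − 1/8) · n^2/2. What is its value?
Turán density bound = (7/8) · 487^2/2 = 1660183/16 ≈ 103761.4375

Turán's theorem: ex(n, K_{r+1}) is achieved by the complete r-partite Turán graph T(n, r) with parts as balanced as possible, and is at most (1 − 1/r) · n^2/2. For r = 8, n = 487: the density bound is (7/8) · 237169/2 = 1660183/16 ≈ 103761.4375. The integer-valued extremum is e(T(487, 8)) = 103761, which is strictly less than the density bound 1660183/16 since 8 ∤ 487 (the parts of T(487, 8) cannot all be equal).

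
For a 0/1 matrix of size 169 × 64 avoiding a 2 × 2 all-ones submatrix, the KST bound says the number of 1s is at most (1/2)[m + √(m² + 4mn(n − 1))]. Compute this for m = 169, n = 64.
z(169, 64; 2, 2) ≤ (1/2)[169 + √(169² + 4·169·64·63)] = (1/2)[169 + √2754193] = 914.2881

Kővári–Sós–Turán: let r_1, ..., r_169 be the row sums and z = Σ r_i the total number of 1s. Each pair of columns can share at most one row with both entries 1 (else a 2×2 all-ones block appears), so Σ_i C(r_i, 2) ≤ C(64, 2) = 2016. By convexity Σ_i C(r_i, 2) ≥ 169·C(z/169, 2) = z(z − 169)/(2·169), giving z² − 169z − 169·64·63 ≤ 0 and hence z ≤ (1/2)[169 + √(28561 + 4·681408)] = (1/2)[169 + √2754193] ≈ (1/2)(169 + 1659.5762) = 914.2881.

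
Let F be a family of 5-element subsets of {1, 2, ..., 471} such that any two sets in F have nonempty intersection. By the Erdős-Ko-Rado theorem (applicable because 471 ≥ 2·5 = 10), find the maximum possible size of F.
max |F| = C(470, 4) = 2007345795

Erdős-Ko-Rado (1961): when n ≥ 2k, max |F| = C(n−1, k−1). The bound is attained by the star {A : i ∈ A} for any fixed i ∈ [n]. Here C(471−1, 5−1) = C(470, 4) = 2007345795.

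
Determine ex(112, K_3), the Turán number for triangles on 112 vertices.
ex(112, K_3) = ⌊112^2/4⌋ = 3136

Mantel (1907): a triangle-free graph on n vertices has at most ⌊n^2/4⌋ edges, with equality for the complete bipartite graph K_{⌊n/2⌋, ⌈n/2⌉}. For n = 112: ⌊112^2/4⌋ = ⌊12544/4⌋ = 3136. The extremal graph is K_{56, 56}, which has 56·56 = 3136 edges.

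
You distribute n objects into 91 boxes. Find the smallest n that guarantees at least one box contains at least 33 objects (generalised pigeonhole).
n = (33 − 1)·91 + 1 = 2913

By the generalised pigeonhole principle, to guarantee some box contains ≥ r objects we need more than (r − 1) · k objects total. Threshold: n = (r − 1) · k + 1. With r = 33 and k = 91: n = 32 · 91 + 1 = 2912 + 1 = 2913. For n = 2912 = 32 · 91, we can put exactly 32 objects in every box, avoiding 33 in any single one — so 2913 is tight.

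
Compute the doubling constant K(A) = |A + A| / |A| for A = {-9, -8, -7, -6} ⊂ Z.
K = |A + A| / |A| = 7/4

Enumerate A + A = {a + b : a, b ∈ A}. With |A| = 4, there are |A|^2 = 16 ordered sum pairs; collecting distinct values, A + A = {-18, -17, -16, -15, -14, -13, -12}, so |A + A| = 7. Thus K = 7/4. Here |A + A| = 2|A| − 1 = 7, the minimum possible — so K = 7/4 is minimal, which holds iff A is an arithmetic progression.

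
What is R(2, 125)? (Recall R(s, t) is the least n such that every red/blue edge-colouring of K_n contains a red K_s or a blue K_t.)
R(2, 125) = 125

R(2, k) = k for all k ≥ 2: in a 2-colouring of K_k, either some edge is red (a red K_2) or all edges are blue (a blue K_k). And K_{124} coloured all-blue has no blue K_125, so R(2, 125) > 124. Hence R(2, 125) = 125.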